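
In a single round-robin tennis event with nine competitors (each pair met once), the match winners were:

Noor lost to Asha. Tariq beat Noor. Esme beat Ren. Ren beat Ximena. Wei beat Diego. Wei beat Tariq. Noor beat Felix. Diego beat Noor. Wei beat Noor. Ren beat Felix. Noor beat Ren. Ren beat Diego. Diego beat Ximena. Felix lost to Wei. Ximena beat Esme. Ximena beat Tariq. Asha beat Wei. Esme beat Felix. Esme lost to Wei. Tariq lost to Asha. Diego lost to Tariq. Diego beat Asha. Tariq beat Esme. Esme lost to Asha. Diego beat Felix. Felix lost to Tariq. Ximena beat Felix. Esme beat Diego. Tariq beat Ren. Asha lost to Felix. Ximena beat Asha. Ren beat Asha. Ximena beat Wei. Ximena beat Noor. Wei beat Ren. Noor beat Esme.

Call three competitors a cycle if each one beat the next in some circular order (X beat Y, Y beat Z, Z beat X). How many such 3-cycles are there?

Win totals: Diego 4, Tariq 5, Ximena 6, Esme 3, Asha 4, Wei 6, Ren 4, Noor 3, Felix 1.
A competitor with w wins dominates both others in C(w,2) triples; summing gives 6 + 10 + 15 + 3 + 6 + 15 + 6 + 3 + 0 = 64 transitive triples.
Total triples C(9,3) = 84, so cyclic triples = 84 − 64 = 20.

20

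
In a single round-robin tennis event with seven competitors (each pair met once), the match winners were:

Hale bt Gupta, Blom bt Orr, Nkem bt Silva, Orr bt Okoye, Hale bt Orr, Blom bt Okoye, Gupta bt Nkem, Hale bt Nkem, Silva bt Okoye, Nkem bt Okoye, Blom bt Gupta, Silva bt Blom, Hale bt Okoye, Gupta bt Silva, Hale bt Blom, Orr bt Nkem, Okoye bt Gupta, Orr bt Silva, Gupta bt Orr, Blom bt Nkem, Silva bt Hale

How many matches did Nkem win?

Nkem's results: beat Silva, Okoye; lost to Blom, Orr, Hale, Gupta.
That is 2 wins.

2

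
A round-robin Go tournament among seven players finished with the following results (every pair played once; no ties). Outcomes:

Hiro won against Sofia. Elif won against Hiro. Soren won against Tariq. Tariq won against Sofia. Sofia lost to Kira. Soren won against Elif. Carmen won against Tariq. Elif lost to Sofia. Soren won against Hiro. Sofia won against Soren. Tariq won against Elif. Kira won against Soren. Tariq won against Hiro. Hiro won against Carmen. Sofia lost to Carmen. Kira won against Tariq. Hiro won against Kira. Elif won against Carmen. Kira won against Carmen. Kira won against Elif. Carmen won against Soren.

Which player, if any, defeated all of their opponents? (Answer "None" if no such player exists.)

Highest win total is Kira with 5 (out of 6 possible).
Kira lost to Hiro, so no player went undefeated.

None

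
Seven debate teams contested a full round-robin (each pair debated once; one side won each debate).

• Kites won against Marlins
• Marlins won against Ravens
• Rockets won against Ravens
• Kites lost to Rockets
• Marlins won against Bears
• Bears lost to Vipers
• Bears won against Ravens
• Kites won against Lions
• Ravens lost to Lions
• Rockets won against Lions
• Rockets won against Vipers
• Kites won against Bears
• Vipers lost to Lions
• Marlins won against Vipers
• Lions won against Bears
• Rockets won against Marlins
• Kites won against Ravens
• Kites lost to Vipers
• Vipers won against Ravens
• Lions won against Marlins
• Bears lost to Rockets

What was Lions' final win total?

Lions' results: beat Ravens, Vipers, Bears, Marlins; lost to Kites, Rockets.
That is 4 wins.

4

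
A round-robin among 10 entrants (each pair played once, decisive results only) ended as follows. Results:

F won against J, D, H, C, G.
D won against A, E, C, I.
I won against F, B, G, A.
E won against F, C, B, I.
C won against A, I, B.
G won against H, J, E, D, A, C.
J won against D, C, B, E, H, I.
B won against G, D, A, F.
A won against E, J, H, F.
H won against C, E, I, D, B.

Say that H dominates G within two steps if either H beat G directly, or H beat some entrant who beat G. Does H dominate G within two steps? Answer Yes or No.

Yes

H did not beat G directly.
H beat B, C, D, E, I. Of those, B beat G.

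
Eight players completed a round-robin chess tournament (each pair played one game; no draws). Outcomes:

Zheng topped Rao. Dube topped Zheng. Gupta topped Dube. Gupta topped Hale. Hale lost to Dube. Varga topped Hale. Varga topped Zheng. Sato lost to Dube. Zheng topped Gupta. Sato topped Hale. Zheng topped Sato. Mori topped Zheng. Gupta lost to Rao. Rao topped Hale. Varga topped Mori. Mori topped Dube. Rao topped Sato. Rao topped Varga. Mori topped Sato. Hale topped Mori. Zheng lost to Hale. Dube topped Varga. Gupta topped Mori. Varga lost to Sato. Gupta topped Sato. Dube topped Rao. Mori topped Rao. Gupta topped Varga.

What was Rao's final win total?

4

Rao's results: beat Hale, Sato, Varga, Gupta; lost to Mori, Dube, Zheng.
That is 4 wins.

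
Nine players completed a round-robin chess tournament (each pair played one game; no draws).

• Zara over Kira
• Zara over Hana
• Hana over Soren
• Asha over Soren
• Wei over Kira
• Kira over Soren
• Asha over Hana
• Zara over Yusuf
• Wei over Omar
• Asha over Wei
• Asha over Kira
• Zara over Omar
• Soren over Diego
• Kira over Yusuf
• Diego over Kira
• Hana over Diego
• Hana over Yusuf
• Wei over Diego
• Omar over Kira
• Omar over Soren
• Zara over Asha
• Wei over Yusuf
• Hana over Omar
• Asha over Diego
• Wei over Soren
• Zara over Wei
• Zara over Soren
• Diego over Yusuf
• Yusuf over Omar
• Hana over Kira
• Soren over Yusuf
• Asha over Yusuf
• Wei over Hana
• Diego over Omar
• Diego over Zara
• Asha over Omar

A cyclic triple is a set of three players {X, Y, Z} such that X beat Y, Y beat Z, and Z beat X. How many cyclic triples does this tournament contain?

8

Win totals: Soren 2, Asha 7, Diego 4, Yusuf 1, Omar 2, Kira 2, Hana 5, Wei 6, Zara 7.
A player with w wins dominates both others in C(w,2) triples; summing gives 1 + 21 + 6 + 0 + 1 + 1 + 10 + 15 + 21 = 76 transitive triples.
Total triples C(9,3) = 84, so cyclic triples = 84 − 76 = 8.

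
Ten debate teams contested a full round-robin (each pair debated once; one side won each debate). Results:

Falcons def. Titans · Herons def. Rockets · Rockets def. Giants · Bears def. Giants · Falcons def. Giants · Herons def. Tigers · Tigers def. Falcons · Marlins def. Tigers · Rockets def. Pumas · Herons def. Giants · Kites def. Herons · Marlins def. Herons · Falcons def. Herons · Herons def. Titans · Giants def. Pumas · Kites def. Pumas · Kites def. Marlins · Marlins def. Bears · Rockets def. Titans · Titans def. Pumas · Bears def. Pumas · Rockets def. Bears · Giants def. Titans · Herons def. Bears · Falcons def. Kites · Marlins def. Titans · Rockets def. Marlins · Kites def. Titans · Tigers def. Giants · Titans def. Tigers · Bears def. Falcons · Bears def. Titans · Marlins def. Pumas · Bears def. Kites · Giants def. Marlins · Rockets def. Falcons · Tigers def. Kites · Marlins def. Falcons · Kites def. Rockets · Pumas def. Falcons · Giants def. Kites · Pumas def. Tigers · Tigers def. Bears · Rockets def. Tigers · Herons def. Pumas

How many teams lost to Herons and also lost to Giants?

Herons beat: Rockets, Bears, Pumas, Titans, Tigers, Giants.
Giants beat: Pumas, Kites, Titans, Marlins.
Both beat: Pumas, Titans — 2.

2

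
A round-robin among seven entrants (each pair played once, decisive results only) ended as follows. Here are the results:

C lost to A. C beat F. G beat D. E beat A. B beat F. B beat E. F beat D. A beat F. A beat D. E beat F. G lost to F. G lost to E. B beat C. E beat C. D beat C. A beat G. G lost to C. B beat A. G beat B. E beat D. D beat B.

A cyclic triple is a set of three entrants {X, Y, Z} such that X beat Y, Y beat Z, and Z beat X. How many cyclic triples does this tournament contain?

Win totals: A 4, B 4, C 2, D 2, E 5, F 2, G 2.
An entrant with w wins dominates both others in C(w,2) triples; summing gives 6 + 6 + 1 + 1 + 10 + 1 + 1 = 26 transitive triples.
Total triples C(7,3) = 35, so cyclic triples = 35 − 26 = 9.

9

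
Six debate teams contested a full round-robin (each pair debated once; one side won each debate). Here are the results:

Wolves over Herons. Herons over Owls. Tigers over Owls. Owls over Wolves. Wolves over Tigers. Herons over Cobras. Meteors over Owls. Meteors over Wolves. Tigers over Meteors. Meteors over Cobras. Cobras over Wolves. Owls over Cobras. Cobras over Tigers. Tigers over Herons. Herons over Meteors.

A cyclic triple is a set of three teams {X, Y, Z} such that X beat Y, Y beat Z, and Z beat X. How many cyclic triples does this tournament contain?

Win totals: Meteors 3, Wolves 2, Owls 2, Herons 3, Tigers 3, Cobras 2.
A team with w wins dominates both others in C(w,2) triples; summing gives 3 + 1 + 1 + 3 + 3 + 1 = 12 transitive triples.
Total triples C(6,3) = 20, so cyclic triples = 20 − 12 = 8.

8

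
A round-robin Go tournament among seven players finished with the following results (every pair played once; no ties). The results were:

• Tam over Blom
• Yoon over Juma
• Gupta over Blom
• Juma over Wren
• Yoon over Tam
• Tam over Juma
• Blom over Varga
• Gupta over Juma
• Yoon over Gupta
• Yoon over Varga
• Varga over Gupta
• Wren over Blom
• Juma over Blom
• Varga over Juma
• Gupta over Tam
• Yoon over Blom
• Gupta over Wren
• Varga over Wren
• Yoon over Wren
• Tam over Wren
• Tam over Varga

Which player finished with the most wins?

Yoon

Win totals: Tam 4, Varga 3, Blom 1, Gupta 4, Juma 2, Yoon 6, Wren 1.
Yoon leads with 6 wins (next highest: 4).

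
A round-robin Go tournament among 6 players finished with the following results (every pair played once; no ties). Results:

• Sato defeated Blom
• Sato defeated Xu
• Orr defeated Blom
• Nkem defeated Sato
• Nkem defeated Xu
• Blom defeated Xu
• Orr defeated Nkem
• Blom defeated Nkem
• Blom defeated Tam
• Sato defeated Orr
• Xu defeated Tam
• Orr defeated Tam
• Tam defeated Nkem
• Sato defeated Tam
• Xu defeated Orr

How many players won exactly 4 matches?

1

Win totals: Tam 1, Nkem 2, Sato 4, Orr 3, Xu 2, Blom 3.
Exactly 4: Sato — 1 player.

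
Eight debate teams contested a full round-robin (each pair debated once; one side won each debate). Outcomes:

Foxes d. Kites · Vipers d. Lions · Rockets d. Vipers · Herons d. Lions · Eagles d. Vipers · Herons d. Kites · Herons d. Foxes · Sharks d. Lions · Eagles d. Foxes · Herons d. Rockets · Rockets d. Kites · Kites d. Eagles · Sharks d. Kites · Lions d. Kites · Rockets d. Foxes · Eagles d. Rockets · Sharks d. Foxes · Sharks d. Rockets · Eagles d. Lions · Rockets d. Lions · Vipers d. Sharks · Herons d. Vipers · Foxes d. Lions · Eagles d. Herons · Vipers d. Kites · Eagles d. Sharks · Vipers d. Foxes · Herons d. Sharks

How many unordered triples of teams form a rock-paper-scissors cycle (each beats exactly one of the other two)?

7

Win totals: Eagles 6, Vipers 4, Kites 1, Rockets 4, Herons 6, Foxes 2, Sharks 4, Lions 1.
A team with w wins dominates both others in C(w,2) triples; summing gives 15 + 6 + 0 + 6 + 15 + 1 + 6 + 0 = 49 transitive triples.
Total triples C(8,3) = 56, so cyclic triples = 56 − 49 = 7.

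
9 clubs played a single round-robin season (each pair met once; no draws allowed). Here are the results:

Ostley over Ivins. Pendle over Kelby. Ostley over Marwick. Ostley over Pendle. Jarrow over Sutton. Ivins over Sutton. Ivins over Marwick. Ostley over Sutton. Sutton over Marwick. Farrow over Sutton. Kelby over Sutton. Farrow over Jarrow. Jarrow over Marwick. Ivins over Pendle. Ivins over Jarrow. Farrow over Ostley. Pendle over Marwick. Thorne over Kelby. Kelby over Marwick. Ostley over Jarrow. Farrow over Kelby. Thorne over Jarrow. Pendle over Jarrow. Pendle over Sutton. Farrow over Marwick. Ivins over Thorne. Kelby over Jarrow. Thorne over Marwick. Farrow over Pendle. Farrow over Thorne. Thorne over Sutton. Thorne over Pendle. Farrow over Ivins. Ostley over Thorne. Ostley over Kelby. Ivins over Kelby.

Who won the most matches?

Win totals: Ivins 6, Kelby 3, Thorne 5, Jarrow 2, Farrow 8, Pendle 4, Ostley 7, Sutton 1, Marwick 0.
Farrow leads with 8 wins (next highest: 7).

Farrow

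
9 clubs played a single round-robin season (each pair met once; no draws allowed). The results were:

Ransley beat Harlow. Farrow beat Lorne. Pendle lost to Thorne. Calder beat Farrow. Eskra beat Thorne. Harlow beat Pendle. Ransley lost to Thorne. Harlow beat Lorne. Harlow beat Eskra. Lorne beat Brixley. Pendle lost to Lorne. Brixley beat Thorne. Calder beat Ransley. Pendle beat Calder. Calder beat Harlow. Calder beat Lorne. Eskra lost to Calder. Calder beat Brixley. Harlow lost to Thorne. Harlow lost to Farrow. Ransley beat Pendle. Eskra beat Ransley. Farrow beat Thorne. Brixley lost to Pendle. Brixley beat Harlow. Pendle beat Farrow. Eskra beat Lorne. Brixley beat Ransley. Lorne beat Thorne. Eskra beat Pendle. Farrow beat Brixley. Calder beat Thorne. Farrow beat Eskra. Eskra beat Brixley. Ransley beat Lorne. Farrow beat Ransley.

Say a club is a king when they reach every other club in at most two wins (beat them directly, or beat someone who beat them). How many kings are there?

6

Brixley cannot reach Farrow, Calder in two steps.
Eskra reaches everyone (king).
Farrow cannot reach Calder in two steps.
Lorne cannot reach Eskra in two steps.
Calder reaches everyone (king).
Thorne reaches everyone (king).
Pendle reaches everyone (king).
Ransley reaches everyone (king).
Harlow reaches everyone (king).
Kings: Eskra, Calder, Thorne, Pendle, Ransley, Harlow — 6.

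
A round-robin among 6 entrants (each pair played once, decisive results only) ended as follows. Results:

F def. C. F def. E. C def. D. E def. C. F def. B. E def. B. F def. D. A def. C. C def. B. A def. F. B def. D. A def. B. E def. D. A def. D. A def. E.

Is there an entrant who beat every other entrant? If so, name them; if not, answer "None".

A

A has 5 wins out of 5 opponents — a perfect record.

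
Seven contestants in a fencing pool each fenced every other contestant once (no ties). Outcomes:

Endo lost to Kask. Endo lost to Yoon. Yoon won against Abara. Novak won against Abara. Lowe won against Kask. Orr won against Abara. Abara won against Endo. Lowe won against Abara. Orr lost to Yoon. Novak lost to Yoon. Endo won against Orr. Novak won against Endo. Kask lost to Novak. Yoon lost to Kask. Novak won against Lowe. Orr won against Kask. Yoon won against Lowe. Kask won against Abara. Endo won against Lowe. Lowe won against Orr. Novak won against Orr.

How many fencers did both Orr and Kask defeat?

1

Orr beat: Kask, Abara.
Kask beat: Yoon, Abara, Endo.
Both beat: Abara — 1.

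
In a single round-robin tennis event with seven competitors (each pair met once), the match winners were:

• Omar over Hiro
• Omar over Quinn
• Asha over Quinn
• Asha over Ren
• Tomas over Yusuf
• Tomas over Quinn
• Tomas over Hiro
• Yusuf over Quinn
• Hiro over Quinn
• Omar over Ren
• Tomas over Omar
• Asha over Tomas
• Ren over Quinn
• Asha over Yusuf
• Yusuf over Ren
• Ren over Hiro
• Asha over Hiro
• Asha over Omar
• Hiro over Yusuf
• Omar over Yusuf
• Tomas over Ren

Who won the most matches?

Win totals: Ren 2, Asha 6, Yusuf 2, Omar 4, Tomas 5, Hiro 2, Quinn 0.
Asha leads with 6 wins (next highest: 5).

Asha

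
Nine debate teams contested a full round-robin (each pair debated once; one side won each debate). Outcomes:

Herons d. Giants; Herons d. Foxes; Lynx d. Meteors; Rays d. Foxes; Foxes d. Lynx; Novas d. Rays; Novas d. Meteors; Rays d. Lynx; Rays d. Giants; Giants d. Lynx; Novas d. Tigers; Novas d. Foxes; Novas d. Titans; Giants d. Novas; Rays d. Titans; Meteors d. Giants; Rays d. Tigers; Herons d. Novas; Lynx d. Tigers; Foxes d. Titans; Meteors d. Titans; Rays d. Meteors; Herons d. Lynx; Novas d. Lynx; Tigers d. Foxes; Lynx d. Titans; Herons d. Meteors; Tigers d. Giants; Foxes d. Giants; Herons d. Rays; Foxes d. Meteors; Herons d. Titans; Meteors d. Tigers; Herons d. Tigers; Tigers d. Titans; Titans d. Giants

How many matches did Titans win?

Titans' results: beat Giants; lost to Rays, Lynx, Meteors, Herons, Novas, Foxes, Tigers.
That is 1 win.

1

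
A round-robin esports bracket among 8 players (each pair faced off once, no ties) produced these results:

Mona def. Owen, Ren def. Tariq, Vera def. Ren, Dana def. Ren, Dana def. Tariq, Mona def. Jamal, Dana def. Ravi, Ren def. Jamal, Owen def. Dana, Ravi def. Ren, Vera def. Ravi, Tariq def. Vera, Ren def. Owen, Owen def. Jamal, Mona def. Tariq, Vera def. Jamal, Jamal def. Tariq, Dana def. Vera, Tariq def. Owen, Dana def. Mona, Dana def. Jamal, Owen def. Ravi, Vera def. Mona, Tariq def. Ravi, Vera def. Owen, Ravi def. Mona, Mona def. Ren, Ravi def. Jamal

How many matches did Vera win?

5

Vera's results: beat Jamal, Ravi, Mona, Owen, Ren; lost to Tariq, Dana.
That is 5 wins.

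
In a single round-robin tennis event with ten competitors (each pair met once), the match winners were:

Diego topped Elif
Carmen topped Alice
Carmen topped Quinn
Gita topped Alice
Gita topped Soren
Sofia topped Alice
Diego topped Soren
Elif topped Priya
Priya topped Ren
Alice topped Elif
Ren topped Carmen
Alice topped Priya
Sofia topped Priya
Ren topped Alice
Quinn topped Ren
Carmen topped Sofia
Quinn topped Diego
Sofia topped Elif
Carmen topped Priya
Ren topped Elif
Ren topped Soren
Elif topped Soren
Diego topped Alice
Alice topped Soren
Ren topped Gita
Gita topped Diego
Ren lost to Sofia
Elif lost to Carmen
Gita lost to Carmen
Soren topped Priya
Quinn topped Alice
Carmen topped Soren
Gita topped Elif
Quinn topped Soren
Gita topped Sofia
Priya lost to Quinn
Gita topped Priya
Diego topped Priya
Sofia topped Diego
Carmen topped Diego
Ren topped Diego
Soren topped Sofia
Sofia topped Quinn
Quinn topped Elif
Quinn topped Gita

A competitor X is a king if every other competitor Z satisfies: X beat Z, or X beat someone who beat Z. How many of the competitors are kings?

4

Carmen reaches everyone (king).
Ren reaches everyone (king).
Sofia reaches everyone (king).
Elif cannot reach Carmen, Diego, Gita, Alice, Quinn in two steps.
Soren cannot reach Carmen, Gita in two steps.
Priya cannot reach Sofia, Quinn in two steps.
Diego cannot reach Carmen, Gita, Quinn in two steps.
Gita cannot reach Carmen in two steps.
Alice cannot reach Carmen, Diego, Gita, Quinn in two steps.
Quinn reaches everyone (king).
Kings: Carmen, Ren, Sofia, Quinn — 4.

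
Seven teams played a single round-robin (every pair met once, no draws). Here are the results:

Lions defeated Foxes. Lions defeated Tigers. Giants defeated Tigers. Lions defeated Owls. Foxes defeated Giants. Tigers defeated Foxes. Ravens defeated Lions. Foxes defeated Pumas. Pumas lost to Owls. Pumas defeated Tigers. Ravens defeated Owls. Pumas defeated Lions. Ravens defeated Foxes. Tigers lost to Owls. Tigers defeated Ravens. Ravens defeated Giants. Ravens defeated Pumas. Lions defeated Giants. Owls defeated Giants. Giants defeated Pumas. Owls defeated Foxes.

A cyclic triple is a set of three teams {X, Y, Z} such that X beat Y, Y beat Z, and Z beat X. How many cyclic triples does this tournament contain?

9

Win totals: Pumas 2, Tigers 2, Foxes 2, Owls 4, Lions 4, Giants 2, Ravens 5.
A team with w wins dominates both others in C(w,2) triples; summing gives 1 + 1 + 1 + 6 + 6 + 1 + 10 = 26 transitive triples.
Total triples C(7,3) = 35, so cyclic triples = 35 − 26 = 9.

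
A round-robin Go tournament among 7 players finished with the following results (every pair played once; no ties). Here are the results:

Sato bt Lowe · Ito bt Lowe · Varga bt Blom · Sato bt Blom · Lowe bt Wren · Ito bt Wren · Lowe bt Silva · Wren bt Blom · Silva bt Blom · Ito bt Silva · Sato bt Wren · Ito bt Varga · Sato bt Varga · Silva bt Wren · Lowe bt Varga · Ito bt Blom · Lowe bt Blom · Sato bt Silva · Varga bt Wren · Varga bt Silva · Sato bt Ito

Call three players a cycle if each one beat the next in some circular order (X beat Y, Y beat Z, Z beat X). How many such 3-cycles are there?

0

Win totals: Lowe 4, Blom 0, Wren 1, Sato 6, Varga 3, Silva 2, Ito 5.
A player with w wins dominates both others in C(w,2) triples; summing gives 6 + 0 + 0 + 15 + 3 + 1 + 10 = 35 transitive triples.
Total triples C(7,3) = 35, so cyclic triples = 35 − 35 = 0.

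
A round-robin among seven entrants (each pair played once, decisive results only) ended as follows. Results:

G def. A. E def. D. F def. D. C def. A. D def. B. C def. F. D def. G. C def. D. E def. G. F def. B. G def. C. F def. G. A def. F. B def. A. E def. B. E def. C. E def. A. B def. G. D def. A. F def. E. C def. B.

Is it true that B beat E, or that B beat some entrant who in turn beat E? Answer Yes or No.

No

B did not beat E directly.
B beat A, G, but each of them lost to E. No two-step path.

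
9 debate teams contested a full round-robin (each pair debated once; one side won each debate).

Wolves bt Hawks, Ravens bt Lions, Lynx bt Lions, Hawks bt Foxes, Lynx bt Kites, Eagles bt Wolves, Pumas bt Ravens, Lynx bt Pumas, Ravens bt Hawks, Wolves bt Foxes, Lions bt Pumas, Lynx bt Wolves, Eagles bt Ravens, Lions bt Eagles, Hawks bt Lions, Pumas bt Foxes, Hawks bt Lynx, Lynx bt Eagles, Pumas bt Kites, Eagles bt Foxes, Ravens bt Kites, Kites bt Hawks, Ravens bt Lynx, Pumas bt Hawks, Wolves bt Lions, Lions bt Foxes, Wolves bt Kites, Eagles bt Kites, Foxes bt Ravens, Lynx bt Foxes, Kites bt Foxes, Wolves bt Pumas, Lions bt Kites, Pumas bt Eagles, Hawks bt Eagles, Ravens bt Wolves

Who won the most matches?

Win totals: Lions 4, Ravens 5, Eagles 4, Kites 2, Lynx 6, Wolves 5, Hawks 4, Pumas 5, Foxes 1.
Lynx leads with 6 wins (next highest: 5).

Lynx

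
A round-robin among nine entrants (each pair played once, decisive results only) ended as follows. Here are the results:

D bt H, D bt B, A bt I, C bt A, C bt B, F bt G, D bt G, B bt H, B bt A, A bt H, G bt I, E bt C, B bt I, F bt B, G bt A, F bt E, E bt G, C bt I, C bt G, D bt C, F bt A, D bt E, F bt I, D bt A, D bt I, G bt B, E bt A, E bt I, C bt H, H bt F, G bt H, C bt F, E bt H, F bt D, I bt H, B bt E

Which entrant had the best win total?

D

Win totals: A 2, B 4, C 6, D 7, E 5, F 6, G 4, H 1, I 1.
D leads with 7 wins (next highest: 6).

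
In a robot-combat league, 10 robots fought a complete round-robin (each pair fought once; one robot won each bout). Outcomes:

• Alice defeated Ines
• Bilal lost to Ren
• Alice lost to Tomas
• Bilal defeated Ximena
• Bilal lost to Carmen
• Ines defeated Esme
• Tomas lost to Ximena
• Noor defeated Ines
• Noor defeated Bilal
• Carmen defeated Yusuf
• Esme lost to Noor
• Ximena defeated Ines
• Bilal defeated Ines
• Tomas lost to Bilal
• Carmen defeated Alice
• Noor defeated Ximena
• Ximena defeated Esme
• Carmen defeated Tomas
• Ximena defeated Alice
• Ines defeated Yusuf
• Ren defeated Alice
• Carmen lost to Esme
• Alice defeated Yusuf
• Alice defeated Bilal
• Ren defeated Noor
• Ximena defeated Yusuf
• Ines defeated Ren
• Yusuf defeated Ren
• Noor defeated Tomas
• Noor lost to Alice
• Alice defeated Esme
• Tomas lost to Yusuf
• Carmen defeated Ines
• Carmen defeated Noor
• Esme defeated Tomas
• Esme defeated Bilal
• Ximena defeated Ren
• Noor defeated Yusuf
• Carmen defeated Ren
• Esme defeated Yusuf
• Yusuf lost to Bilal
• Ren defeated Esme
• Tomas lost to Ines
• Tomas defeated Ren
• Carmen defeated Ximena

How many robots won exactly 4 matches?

Win totals: Alice 5, Yusuf 2, Noor 6, Ximena 6, Carmen 8, Ines 4, Esme 4, Ren 4, Bilal 4, Tomas 2.
Exactly 4: Ines, Esme, Ren, Bilal — 4 robots.

4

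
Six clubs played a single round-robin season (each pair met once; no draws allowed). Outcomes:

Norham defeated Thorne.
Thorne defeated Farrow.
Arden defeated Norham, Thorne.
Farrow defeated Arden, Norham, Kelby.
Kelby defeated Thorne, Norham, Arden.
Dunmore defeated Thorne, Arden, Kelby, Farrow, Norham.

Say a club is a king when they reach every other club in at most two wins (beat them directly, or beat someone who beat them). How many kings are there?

1

Dunmore reaches everyone (king).
Farrow cannot reach Dunmore in two steps.
Kelby cannot reach Dunmore in two steps.
Norham cannot reach Dunmore, Kelby, Arden in two steps.
Thorne cannot reach Dunmore in two steps.
Arden cannot reach Dunmore, Kelby in two steps.
Kings: Dunmore — 1.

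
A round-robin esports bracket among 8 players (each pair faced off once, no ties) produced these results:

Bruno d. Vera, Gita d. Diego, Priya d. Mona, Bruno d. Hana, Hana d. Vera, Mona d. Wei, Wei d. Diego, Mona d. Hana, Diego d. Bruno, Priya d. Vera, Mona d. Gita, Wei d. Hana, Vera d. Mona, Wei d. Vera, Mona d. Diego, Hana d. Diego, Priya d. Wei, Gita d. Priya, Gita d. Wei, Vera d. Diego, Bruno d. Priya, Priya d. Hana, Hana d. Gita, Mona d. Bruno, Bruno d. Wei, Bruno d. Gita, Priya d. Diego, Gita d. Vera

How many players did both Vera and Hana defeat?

1

Vera beat: Diego, Mona.
Hana beat: Gita, Diego, Vera.
Both beat: Diego — 1.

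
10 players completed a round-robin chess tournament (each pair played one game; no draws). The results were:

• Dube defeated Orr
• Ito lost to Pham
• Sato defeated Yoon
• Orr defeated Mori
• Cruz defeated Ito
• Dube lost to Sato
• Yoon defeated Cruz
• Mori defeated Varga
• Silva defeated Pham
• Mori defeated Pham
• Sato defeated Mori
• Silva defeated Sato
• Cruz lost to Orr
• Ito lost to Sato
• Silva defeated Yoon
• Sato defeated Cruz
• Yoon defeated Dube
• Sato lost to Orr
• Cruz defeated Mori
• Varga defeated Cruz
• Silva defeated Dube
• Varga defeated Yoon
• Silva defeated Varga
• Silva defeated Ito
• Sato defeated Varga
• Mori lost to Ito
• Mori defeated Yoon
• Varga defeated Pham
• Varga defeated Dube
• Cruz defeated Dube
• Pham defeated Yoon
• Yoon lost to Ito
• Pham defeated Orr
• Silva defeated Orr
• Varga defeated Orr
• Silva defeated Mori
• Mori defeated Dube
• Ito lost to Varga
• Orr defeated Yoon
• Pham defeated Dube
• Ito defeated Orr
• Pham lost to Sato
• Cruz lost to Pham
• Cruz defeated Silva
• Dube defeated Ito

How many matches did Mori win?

Mori's results: beat Dube, Pham, Varga, Yoon; lost to Silva, Orr, Sato, Ito, Cruz.
That is 4 wins.

4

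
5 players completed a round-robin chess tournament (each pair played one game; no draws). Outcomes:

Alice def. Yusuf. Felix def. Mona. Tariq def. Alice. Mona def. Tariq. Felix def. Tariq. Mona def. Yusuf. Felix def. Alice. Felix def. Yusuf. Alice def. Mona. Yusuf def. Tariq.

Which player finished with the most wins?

Win totals: Tariq 1, Yusuf 1, Mona 2, Felix 4, Alice 2.
Felix leads with 4 wins (next highest: 2).

Felix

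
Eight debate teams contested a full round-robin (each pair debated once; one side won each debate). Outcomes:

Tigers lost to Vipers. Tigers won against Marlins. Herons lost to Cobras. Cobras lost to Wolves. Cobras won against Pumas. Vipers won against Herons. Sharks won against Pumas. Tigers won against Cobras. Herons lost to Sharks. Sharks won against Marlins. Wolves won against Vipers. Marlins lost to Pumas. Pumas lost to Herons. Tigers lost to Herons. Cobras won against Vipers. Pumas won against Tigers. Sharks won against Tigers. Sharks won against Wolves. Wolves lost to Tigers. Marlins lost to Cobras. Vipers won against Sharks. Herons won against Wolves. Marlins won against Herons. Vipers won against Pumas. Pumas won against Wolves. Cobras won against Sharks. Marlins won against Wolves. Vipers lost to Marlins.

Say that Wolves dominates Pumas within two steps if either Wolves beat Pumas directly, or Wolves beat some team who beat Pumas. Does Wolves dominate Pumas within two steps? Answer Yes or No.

Yes

Wolves did not beat Pumas directly.
Wolves beat Vipers, Cobras. Of those, Vipers beat Pumas.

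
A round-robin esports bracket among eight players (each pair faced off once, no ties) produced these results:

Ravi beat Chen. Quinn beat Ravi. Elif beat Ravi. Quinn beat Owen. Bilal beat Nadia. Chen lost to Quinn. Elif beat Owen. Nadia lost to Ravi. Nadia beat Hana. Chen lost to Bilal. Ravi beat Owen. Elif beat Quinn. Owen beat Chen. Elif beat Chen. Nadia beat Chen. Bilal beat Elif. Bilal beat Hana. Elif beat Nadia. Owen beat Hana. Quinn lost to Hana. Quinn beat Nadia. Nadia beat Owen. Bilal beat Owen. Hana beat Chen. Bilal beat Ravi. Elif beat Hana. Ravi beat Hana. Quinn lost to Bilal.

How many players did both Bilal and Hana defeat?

2

Bilal beat: Chen, Owen, Ravi, Hana, Quinn, Nadia, Elif.
Hana beat: Chen, Quinn.
Both beat: Chen, Quinn — 2.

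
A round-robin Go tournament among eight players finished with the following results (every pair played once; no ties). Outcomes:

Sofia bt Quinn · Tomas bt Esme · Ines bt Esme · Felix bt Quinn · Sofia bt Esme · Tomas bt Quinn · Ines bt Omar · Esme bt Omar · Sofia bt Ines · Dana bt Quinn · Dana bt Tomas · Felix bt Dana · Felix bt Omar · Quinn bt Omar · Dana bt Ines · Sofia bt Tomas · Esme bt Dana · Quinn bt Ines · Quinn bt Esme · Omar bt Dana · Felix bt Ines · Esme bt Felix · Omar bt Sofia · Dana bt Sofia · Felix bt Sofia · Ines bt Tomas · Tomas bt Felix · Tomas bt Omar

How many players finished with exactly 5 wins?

Win totals: Esme 3, Omar 2, Sofia 4, Dana 4, Quinn 3, Felix 5, Tomas 4, Ines 3.
Exactly 5: Felix — 1 player.

1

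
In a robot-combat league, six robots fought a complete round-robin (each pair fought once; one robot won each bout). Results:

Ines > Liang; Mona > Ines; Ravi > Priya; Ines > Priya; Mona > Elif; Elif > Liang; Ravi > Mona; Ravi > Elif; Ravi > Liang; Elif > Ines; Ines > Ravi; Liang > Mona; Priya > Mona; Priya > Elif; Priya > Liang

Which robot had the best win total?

Ravi

Win totals: Elif 2, Liang 1, Mona 2, Ines 3, Ravi 4, Priya 3.
Ravi leads with 4 wins (next highest: 3).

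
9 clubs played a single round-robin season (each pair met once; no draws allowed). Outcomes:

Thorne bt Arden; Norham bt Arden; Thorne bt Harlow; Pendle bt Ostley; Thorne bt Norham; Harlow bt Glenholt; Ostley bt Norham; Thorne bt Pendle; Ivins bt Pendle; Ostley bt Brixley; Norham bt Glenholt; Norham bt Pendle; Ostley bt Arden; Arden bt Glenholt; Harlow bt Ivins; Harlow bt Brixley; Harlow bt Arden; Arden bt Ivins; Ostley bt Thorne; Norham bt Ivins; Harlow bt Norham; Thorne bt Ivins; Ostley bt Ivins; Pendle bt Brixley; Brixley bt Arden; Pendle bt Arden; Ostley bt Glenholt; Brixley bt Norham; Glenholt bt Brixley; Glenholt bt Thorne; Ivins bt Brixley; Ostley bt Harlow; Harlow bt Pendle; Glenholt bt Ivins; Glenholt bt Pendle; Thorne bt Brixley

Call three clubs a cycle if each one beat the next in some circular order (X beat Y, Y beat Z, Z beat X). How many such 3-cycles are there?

15

Win totals: Thorne 6, Pendle 3, Brixley 2, Arden 2, Ostley 7, Ivins 2, Harlow 6, Norham 4, Glenholt 4.
A club with w wins dominates both others in C(w,2) triples; summing gives 15 + 3 + 1 + 1 + 21 + 1 + 15 + 6 + 6 = 69 transitive triples.
Total triples C(9,3) = 84, so cyclic triples = 84 − 69 = 15.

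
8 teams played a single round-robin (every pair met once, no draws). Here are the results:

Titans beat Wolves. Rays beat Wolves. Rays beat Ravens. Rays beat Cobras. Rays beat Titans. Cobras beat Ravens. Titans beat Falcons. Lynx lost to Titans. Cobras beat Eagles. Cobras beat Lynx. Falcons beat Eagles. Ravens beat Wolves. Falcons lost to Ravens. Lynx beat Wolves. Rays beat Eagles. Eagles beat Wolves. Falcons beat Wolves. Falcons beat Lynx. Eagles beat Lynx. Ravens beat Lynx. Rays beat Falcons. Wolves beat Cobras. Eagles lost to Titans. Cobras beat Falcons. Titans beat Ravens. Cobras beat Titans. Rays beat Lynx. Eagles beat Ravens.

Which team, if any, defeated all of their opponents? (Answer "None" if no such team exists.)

Rays

Rays has 7 wins out of 7 opponents — a perfect record.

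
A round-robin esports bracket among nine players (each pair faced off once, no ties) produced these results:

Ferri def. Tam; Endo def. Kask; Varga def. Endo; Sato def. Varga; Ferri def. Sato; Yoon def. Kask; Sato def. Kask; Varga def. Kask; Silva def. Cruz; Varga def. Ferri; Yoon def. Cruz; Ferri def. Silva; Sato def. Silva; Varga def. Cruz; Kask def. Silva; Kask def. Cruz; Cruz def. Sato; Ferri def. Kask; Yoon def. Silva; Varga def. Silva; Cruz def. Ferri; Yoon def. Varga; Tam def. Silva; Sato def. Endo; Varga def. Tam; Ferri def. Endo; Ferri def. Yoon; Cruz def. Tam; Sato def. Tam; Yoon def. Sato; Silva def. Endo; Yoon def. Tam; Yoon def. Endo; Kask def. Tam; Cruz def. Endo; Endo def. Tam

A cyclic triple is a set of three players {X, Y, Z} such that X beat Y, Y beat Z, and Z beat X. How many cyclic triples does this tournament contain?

Win totals: Silva 2, Cruz 4, Kask 3, Ferri 6, Yoon 7, Sato 5, Varga 6, Tam 1, Endo 2.
A player with w wins dominates both others in C(w,2) triples; summing gives 1 + 6 + 3 + 15 + 21 + 10 + 15 + 0 + 1 = 72 transitive triples.
Total triples C(9,3) = 84, so cyclic triples = 84 − 72 = 12.

12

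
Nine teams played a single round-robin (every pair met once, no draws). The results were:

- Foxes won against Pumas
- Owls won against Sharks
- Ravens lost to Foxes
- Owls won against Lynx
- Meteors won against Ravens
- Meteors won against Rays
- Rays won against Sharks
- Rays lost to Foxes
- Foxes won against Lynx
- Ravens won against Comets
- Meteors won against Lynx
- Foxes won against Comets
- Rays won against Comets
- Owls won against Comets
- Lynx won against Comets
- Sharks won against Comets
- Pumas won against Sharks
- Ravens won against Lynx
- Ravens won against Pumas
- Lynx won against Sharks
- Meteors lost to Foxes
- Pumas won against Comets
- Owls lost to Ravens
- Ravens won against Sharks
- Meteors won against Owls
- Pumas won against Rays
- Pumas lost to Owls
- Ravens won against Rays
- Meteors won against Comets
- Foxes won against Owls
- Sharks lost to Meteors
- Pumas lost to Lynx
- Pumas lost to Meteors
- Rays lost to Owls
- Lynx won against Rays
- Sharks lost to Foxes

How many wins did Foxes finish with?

8

Foxes' results: beat Meteors, Ravens, Lynx, Sharks, Owls, Rays, Pumas, Comets; lost to no one.
That is 8 wins.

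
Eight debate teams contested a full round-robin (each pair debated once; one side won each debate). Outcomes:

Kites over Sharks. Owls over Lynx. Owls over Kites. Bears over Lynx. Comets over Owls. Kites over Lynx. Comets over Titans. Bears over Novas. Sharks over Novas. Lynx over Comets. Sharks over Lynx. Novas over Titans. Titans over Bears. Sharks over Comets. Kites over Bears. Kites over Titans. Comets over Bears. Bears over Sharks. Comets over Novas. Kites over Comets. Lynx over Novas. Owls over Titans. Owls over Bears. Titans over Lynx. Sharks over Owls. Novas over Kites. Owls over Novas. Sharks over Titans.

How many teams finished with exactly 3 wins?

Win totals: Lynx 2, Sharks 5, Owls 5, Kites 5, Novas 2, Titans 2, Bears 3, Comets 4.
Exactly 3: Bears — 1 team.

1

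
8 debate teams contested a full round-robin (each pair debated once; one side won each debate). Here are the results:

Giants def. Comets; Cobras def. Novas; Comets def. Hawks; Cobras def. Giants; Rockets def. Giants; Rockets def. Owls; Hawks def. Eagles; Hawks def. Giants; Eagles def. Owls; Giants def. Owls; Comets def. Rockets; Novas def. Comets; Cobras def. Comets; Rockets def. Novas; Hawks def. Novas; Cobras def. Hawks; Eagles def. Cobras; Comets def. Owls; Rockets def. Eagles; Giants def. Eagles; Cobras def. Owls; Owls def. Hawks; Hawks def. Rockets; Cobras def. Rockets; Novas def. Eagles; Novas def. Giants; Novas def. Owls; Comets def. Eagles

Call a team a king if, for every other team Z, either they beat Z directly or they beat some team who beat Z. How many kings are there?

Giants cannot reach Novas in two steps.
Rockets reaches everyone (king).
Comets reaches everyone (king).
Hawks reaches everyone (king).
Cobras reaches everyone (king).
Eagles reaches everyone (king).
Novas reaches everyone (king).
Owls cannot reach Comets, Cobras in two steps.
Kings: Rockets, Comets, Hawks, Cobras, Eagles, Novas — 6.

6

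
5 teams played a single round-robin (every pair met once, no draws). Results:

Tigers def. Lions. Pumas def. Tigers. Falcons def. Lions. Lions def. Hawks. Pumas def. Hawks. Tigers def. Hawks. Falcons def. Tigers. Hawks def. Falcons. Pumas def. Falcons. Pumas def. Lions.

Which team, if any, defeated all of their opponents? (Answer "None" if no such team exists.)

Pumas

Pumas has 4 wins out of 4 opponents — a perfect record.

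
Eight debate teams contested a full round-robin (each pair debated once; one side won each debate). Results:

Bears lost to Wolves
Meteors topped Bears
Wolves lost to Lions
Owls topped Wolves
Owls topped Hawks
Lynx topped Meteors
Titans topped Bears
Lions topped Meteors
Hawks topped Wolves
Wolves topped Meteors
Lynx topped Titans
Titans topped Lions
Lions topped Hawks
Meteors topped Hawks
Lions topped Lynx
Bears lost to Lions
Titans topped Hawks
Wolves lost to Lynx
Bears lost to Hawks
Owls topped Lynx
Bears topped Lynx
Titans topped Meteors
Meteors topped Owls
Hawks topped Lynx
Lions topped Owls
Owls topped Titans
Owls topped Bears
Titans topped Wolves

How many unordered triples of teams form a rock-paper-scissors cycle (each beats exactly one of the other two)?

11

Win totals: Bears 1, Hawks 3, Lynx 3, Titans 5, Owls 5, Lions 6, Meteors 3, Wolves 2.
A team with w wins dominates both others in C(w,2) triples; summing gives 0 + 3 + 3 + 10 + 10 + 15 + 3 + 1 = 45 transitive triples.
Total triples C(8,3) = 56, so cyclic triples = 56 − 45 = 11.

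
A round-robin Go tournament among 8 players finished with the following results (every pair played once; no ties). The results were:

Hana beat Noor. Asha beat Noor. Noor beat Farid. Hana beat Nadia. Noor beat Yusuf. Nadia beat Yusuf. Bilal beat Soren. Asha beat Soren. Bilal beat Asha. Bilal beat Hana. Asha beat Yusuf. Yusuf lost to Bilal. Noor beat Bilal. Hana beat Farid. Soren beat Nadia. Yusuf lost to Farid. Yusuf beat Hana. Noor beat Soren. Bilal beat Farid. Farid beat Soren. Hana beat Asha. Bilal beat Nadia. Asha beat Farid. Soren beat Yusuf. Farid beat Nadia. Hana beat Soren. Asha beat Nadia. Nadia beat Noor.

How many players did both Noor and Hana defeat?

Noor beat: Soren, Yusuf, Farid, Bilal.
Hana beat: Soren, Asha, Noor, Nadia, Farid.
Both beat: Soren, Farid — 2.

2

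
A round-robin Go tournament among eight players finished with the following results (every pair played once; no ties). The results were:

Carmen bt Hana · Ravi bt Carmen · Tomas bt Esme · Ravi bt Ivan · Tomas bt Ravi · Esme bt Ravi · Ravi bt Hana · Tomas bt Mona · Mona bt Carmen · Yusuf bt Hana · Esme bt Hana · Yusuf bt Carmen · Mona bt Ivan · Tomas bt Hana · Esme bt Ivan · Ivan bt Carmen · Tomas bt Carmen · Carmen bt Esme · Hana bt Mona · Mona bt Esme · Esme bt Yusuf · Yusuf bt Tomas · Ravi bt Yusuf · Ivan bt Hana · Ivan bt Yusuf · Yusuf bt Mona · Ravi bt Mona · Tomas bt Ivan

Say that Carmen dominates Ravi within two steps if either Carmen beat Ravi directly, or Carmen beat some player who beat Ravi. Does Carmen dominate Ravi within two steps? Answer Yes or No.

Carmen did not beat Ravi directly.
Carmen beat Esme, Hana. Of those, Esme beat Ravi.

Yes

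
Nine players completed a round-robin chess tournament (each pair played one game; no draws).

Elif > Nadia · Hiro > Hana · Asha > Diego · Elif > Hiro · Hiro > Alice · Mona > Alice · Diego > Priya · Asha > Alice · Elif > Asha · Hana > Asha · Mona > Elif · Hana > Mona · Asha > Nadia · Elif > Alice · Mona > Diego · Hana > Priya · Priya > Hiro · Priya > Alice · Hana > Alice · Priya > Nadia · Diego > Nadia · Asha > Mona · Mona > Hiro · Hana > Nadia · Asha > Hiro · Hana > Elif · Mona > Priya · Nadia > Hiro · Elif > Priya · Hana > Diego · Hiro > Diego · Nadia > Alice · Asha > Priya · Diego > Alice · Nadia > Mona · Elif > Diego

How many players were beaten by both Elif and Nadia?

Elif beat: Alice, Priya, Asha, Diego, Hiro, Nadia.
Nadia beat: Alice, Mona, Hiro.
Both beat: Alice, Hiro — 2.

2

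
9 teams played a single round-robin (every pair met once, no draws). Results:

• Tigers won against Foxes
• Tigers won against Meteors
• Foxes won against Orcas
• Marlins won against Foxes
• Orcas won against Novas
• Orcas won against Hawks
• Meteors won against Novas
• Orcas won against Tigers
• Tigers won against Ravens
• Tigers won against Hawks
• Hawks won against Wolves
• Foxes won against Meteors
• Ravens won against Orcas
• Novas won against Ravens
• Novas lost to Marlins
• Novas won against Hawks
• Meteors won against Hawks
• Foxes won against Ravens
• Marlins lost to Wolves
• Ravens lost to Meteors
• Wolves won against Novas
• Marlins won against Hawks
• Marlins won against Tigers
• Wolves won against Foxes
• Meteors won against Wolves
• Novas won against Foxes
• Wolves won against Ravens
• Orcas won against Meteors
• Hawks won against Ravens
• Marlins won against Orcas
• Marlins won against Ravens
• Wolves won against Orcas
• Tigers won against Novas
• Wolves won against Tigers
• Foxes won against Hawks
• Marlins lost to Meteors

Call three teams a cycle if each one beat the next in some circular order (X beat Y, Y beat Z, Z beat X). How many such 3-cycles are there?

18

Win totals: Hawks 2, Ravens 1, Wolves 6, Orcas 4, Novas 3, Meteors 5, Foxes 4, Tigers 5, Marlins 6.
A team with w wins dominates both others in C(w,2) triples; summing gives 1 + 0 + 15 + 6 + 3 + 10 + 6 + 10 + 15 = 66 transitive triples.
Total triples C(9,3) = 84, so cyclic triples = 84 − 66 = 18.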